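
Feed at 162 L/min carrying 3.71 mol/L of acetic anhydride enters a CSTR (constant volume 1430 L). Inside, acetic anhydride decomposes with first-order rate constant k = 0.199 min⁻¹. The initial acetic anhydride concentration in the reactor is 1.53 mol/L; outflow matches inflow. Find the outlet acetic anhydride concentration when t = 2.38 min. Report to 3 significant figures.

Accumulation = in − out − consumed: V dC/dt = Q C_in − Q C − k V C.
This is linear with rate a = Q/V + k = 0.31229 min⁻¹.
C_ss = Q C_in/(Q + kV) = 1.3459 mol/L; C(t) = C_ss + (C₀ − C_ss) e^(−a t).
C(2.38) = 1.3459 + (0.18414)·e^(−0.31229·2.38) = 1.3459 + (0.18414)·0.47557 = 1.4334 mol/L.

1.43 mol/L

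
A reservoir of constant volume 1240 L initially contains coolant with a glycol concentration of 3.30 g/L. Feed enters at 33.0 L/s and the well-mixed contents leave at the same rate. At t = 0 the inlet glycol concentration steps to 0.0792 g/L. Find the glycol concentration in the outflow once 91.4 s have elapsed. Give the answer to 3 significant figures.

Mass balance on the solute (V constant): V dC/dt = Q(C_in − C).
So dC/dt = (C_in − C)/τ with τ = V/Q = 1240/33.0 = 37.576 s.
C approaches C_in exponentially: C(t) = C_in + (C₀ − C_in) e^(−t/τ).
C(91.4) = 0.0792 + (3.30 − 0.0792)·e^(−91.4/37.576) = 0.0792 + (3.2208)·0.087824 = 0.36206 g/L.

0.362 g/L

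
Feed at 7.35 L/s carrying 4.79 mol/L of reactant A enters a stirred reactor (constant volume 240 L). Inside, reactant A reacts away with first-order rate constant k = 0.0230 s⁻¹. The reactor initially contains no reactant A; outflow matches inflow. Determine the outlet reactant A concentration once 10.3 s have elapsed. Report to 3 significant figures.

1.16 mol/L

Species balance: V dC/dt = Q C_in − Q C − k V C.
This is linear with rate a = Q/V + k = 0.053625 s⁻¹.
C_ss = Q C_in/(Q + kV) = 2.7355 mol/L; C(t) = C_ss + (C₀ − C_ss) e^(−a t).
C(10.3) = 2.7355 + (-2.7355)·e^(−0.053625·10.3) = 2.7355 + (-2.7355)·0.57560 = 1.1610 mol/L.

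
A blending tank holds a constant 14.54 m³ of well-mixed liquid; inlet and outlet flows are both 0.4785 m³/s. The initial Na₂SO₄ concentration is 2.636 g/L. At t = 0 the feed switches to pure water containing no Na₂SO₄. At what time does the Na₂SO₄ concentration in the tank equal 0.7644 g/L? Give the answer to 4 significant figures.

Species balance: V dC/dt = Q(C_in − C) ⇒ τ = V/Q = 30.3866 s.
C(t) = C_in + (C₀ − C_in) e^(−t/τ). Set C = 0.7644 and solve for t:
e^(−t/τ) = (C − C_in)/(C₀ − C_in) = (0.7644 − 0)/(2.636 − 0) = 0.289985
t = −τ ln(…) = 30.3866 × 1.23793 = 37.6164 s.

37.62 s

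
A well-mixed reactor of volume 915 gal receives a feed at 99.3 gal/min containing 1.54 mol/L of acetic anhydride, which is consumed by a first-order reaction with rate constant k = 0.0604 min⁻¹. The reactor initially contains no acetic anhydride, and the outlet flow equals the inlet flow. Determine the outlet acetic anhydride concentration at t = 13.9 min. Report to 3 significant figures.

Accumulation = in − out − consumed: V dC/dt = Q C_in − Q C − k V C.
dC/dt = (Q/V) C_in − (Q/V + k) C; effective rate a = Q/V + k = 0.10852 + 0.0604 = 0.16892 min⁻¹.
C_ss = Q C_in/(Q + kV) = 0.98936 mol/L; C(t) = C_ss + (C₀ − C_ss) e^(−a t).
C(13.9) = 0.98936 + (-0.98936)·e^(−0.16892·13.9) = 0.98936 + (-0.98936)·0.095555 = 0.89482 mol/L.

0.895 mol/L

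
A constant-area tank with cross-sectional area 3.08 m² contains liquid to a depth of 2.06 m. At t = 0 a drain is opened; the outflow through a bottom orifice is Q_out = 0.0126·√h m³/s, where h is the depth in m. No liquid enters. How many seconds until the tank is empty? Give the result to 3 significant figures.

702 s

With no inflow, A dh/dt = −0.0126 √h.
Separate and integrate: 2(√h − √h₀) = −(0.0126/A) t.
Set h = 0: 2√h₀ = (0.0126/A) t_empty ⇒ t_empty = 2A√h₀/0.0126.
t_empty = 2·3.08·√2.06/0.0126 = 6.1600·1.4353/0.0126 = 701.69 s.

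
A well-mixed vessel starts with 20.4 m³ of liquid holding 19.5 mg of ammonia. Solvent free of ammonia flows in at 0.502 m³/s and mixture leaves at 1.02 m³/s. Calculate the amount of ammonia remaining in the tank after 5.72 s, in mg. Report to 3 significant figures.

Total volume: dV/dt = Q_in − Q_out = -0.51800 m³/s, so V(t) = 20.4 − 0.51800 t and V(5.72) = 17.437 m³.
No ammonia enters, so dm/dt = −Q_out · (m/V).
Separate: dm/m = −Q_out dt/V(t) ⇒ ln(m/m₀) = −(Q_out/(Q_in−Q_out)) ln(V/V₀).
m = m₀ (V₀/V)^(Q_out/(Q_in−Q_out)) = 19.5 × (20.4/17.437)^(-1.9691) = 14.316 mg.

14.3 mg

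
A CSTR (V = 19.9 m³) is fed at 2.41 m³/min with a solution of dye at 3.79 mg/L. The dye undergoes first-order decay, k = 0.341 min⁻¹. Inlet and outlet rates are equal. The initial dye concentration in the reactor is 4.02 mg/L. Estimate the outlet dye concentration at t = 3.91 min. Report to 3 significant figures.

1.49 mg/L

Species balance: V dC/dt = Q C_in − Q C − k V C.
dC/dt = (Q/V) C_in − (Q/V + k) C; effective rate a = Q/V + k = 0.12111 + 0.341 = 0.46211 min⁻¹.
C_ss = Q C_in/(Q + kV) = 0.99326 mg/L; C(t) = C_ss + (C₀ − C_ss) e^(−a t).
C(3.91) = 0.99326 + (3.0267)·e^(−0.46211·3.91) = 0.99326 + (3.0267)·0.16417 = 1.4902 mg/L.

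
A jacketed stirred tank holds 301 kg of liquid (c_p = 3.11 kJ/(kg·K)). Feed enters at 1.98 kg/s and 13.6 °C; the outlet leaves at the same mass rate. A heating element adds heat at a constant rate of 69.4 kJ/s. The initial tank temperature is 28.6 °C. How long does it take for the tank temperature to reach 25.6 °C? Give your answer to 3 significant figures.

Heat balance on the well-mixed liquid: M c_p dT/dt = ṁ c_p (T_in − T) + 69.4.
τ = M/ṁ = 152.02 s; T_ss = T_in + Q̇/(ṁ c_p) = 24.870 °C.
T(t) = T_ss + (T₀ − T_ss) e^(−t/τ). Set T = 25.6:
e^(−t/τ) = (25.6 − 24.870)/(28.6 − 24.870) = 0.19565
t = −152.02 · ln(0.19565) = 248.01 s.

248 s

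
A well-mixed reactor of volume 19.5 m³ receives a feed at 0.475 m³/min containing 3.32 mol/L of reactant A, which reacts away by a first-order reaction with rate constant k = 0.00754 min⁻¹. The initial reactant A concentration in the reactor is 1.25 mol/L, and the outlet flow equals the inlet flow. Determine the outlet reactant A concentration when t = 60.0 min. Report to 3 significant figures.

Species balance: V dC/dt = Q C_in − Q C − k V C.
dC/dt = (Q/V) C_in − (Q/V + k) C; effective rate a = Q/V + k = 0.024359 + 0.00754 = 0.031899 min⁻¹.
C_ss = Q C_in/(Q + kV) = 2.5352 mol/L; C(t) = C_ss + (C₀ − C_ss) e^(−a t).
C(60.0) = 2.5352 + (-1.2852)·e^(−0.031899·60.0) = 2.5352 + (-1.2852)·0.14750 = 2.3457 mol/L.

2.35 mol/L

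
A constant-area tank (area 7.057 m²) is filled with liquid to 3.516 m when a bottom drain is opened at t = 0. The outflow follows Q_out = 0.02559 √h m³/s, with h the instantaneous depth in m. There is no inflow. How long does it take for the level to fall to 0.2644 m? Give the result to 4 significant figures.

750.6 s

With no inflow, A dh/dt = −0.02559 √h.
This is separable: 2 d(√h)/dt = −0.02559/A, so √h = √h₀ − (0.02559/(2A)) t.
t = 2A(√h₀ − √h)/0.02559 = 2·7.057·(√3.516 − √0.2644)/0.02559
  = 14.1140 × (1.87510 − 0.514198) / 0.02559 = 750.597 s.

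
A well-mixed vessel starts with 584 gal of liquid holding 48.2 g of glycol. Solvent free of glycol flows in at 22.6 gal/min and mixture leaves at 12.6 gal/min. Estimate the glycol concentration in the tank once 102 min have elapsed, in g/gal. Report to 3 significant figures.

Let m(t) be the amount of glycol. Volume: V(t) = V₀ + (Q_in − Q_out) t = 584 + 10.000 t; V(102) = 1604.0 gal.
No glycol enters, so dm/dt = −Q_out · (m/V).
dm/m = −Q_out dt/(V₀ + 10.000 t); integrating gives ln(m/m₀) = −(Q_out/(Q_in−Q_out)) ln(V/V₀).
m = m₀ (V₀/V)^(Q_out/(Q_in−Q_out)) = 48.2 × (584/1604.0)^(1.2600) = 13.495 g.
C = m/V = 13.495/1604.0 = 0.0084133 g/gal.

0.00841 g/gal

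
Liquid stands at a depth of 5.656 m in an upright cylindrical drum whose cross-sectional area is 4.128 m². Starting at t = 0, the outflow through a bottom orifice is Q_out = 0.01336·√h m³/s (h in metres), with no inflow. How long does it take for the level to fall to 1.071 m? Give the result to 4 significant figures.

830.1 s

A dh/dt = −Q_out = −0.01336 √h.
Separate and integrate: 2(√h − √h₀) = −(0.01336/A) t.
t = 2A(√h₀ − √h)/0.01336 = 2·4.128·(√5.656 − √1.071)/0.01336
  = 8.25600 × (2.37823 − 1.03489) / 0.01336 = 830.138 s.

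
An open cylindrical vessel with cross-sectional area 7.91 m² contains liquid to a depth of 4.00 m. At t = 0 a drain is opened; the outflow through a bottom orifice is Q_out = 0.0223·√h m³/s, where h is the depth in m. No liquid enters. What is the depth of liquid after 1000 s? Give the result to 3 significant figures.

0.349 m

With no inflow, A dh/dt = −0.0223 √h.
∫ h^(−1/2) dh = −(0.0223/A) ∫ dt, giving 2√h = 2√h₀ − (0.0223/A) t.
√h = √4.00 − 0.0223·1000/(2·7.91) = 2.0000 − 1.4096 = 0.59039.
h = 0.59039² = 0.34856 m.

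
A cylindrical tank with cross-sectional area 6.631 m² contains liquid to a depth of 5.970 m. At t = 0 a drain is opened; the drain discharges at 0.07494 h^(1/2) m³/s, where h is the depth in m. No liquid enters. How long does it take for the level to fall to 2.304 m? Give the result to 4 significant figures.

163.8 s

With no inflow, A dh/dt = −0.07494 √h.
This is separable: 2 d(√h)/dt = −0.07494/A, so √h = √h₀ − (0.07494/(2A)) t.
t = 2A(√h₀ − √h)/0.07494 = 2·6.631·(√5.970 − √2.304)/0.07494
  = 13.2620 × (2.44336 − 1.51789) / 0.07494 = 163.778 s.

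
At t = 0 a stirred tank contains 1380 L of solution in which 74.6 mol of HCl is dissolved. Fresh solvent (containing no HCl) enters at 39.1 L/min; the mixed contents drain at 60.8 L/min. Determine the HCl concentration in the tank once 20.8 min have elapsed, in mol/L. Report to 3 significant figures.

Let m(t) be the amount of HCl. Volume: V(t) = V₀ + (Q_in − Q_out) t = 1380 − 21.700 t; V(20.8) = 928.64 L.
Solute balance: dm/dt = 0 − Q_out C = −Q_out m/V(t).
dm/m = −Q_out dt/(V₀ − 21.700 t); integrating gives ln(m/m₀) = −(Q_out/(Q_in−Q_out)) ln(V/V₀).
m = m₀ (V₀/V)^(Q_out/(Q_in−Q_out)) = 74.6 × (1380/928.64)^(-2.8018) = 24.589 mol.
C = m/V = 24.589/928.64 = 0.026478 mol/L.

0.0265 mol/L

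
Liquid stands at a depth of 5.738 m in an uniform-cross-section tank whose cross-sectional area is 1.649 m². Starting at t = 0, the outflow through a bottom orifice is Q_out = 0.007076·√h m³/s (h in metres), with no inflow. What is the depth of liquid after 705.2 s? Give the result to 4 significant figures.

A dh/dt = −Q_out = −0.007076 √h.
This is separable: 2 d(√h)/dt = −0.007076/A, so √h = √h₀ − (0.007076/(2A)) t.
√h = √5.738 − 0.007076·705.2/(2·1.649) = 2.39541 − 1.51304 = 0.882376.
h = 0.882376² = 0.778587 m.

0.7786 m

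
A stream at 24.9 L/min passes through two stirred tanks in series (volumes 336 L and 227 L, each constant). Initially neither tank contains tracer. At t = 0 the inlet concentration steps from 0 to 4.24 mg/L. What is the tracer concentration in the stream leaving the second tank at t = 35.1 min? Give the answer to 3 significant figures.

Species balance on tank i: dCᵢ/dt = (Cᵢ₋₁ − Cᵢ)/τᵢ with τᵢ = Vᵢ/Q.
τ₁ = 336/24.9 = 13.494 min; τ₂ = 227/24.9 = 9.1165 min.
Tank 1: C₁ = C_in(1 − e^(−t/τ₁)). Tank 2 (τ₁ ≠ τ₂): C₂ = C_in[1 − (τ₁ e^(−t/τ₁) − τ₂ e^(−t/τ₂))/(τ₁ − τ₂)].
At t = 35.1: e^(−t/τ₁) = 0.074187, e^(−t/τ₂) = 0.021276.
C₂ = 4.24·[1 − (13.494·0.074187 − 9.1165·0.021276)/(4.3775)] = 4.24·0.81562 = 3.4582 mg/L.

3.46 mg/L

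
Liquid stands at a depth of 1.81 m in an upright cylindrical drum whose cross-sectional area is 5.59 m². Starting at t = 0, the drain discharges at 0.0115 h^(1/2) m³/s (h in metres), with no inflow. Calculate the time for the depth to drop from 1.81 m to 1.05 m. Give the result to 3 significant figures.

Volume balance on the tank: A dh/dt = −0.0115 √h.
This is separable: 2 d(√h)/dt = −0.0115/A, so √h = √h₀ − (0.0115/(2A)) t.
t = 2A(√h₀ − √h)/0.0115 = 2·5.59·(√1.81 − √1.05)/0.0115
  = 11.180 × (1.3454 − 1.0247) / 0.0115 = 311.74 s.

312 s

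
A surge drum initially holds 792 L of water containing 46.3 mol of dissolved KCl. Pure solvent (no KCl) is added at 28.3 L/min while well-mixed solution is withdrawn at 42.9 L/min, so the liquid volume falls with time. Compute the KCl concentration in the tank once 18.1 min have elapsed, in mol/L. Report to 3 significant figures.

Total volume: dV/dt = Q_in − Q_out = -14.600 L/min, so V(t) = 792 − 14.600 t and V(18.1) = 527.74 L.
No KCl enters, so dm/dt = −Q_out · (m/V).
Separate: dm/m = −Q_out dt/V(t) ⇒ ln(m/m₀) = −(Q_out/(Q_in−Q_out)) ln(V/V₀).
m = m₀ (V₀/V)^(Q_out/(Q_in−Q_out)) = 46.3 × (792/527.74)^(-2.9384) = 14.045 mol.
C = m/V = 14.045/527.74 = 0.026614 mol/L.

0.0266 mol/L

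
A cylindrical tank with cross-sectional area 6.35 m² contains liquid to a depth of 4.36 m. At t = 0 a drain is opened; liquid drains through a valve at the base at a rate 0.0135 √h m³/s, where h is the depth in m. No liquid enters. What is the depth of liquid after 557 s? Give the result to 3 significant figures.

2.24 m

With no inflow, A dh/dt = −0.0135 √h.
This is separable: 2 d(√h)/dt = −0.0135/A, so √h = √h₀ − (0.0135/(2A)) t.
√h = √4.36 − 0.0135·557/(2·6.35) = 2.0881 − 0.59209 = 1.4960.
h = 1.4960² = 2.2379 m.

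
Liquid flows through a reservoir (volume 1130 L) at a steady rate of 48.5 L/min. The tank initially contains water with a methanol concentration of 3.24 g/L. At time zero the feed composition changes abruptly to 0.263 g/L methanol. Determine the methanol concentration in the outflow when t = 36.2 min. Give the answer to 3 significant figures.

0.893 g/L

Species balance on the tank: V dC/dt = Q(C_in − C).
Time constant τ = V/Q = 1130/48.5 = 23.299 min.
C approaches C_in exponentially: C(t) = C_in + (C₀ − C_in) e^(−t/τ).
C(36.2) = 0.263 + (3.24 − 0.263)·e^(−36.2/23.299) = 0.263 + (2.9770)·0.21146 = 0.89252 g/L.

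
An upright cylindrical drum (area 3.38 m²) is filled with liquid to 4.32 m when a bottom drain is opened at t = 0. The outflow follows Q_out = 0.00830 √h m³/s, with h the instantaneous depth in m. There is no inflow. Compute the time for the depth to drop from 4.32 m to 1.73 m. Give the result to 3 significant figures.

622 s

With no inflow, A dh/dt = −0.00830 √h.
Separate and integrate: 2(√h − √h₀) = −(0.00830/A) t.
t = 2A(√h₀ − √h)/0.00830 = 2·3.38·(√4.32 − √1.73)/0.00830
  = 6.7600 × (2.0785 − 1.3153) / 0.00830 = 621.57 s.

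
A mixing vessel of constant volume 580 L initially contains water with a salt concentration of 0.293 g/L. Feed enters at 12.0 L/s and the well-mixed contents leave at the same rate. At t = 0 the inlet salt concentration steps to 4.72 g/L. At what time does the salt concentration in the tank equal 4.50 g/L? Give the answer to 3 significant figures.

Species balance: V dC/dt = Q(C_in − C) ⇒ τ = V/Q = 48.333 s.
C(t) = C_in + (C₀ − C_in) e^(−t/τ). Set C = 4.50 and solve for t:
e^(−t/τ) = (C − C_in)/(C₀ − C_in) = (4.50 − 4.72)/(0.293 − 4.72) = 0.049695
t = −τ ln(…) = 48.333 × 3.0018 = 145.09 s.

145 s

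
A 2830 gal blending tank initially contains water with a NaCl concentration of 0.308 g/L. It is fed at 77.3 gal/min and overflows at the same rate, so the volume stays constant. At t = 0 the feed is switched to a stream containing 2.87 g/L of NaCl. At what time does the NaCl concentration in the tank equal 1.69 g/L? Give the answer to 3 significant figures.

Species balance: V dC/dt = Q(C_in − C) ⇒ τ = V/Q = 36.611 min.
C(t) = C_in + (C₀ − C_in) e^(−t/τ). Set C = 1.69 and solve for t:
e^(−t/τ) = (C − C_in)/(C₀ − C_in) = (1.69 − 2.87)/(0.308 − 2.87) = 0.46058
t = −τ ln(…) = 36.611 × 0.77527 = 28.383 min.

28.4 min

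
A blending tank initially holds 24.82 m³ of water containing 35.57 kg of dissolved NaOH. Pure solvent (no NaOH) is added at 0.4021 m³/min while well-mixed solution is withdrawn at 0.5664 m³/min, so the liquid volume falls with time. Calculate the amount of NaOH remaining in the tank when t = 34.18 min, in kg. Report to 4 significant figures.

14.69 kg

Let m(t) be the amount of NaOH. Volume: V(t) = V₀ + (Q_in − Q_out) t = 24.82 − 0.164300 t; V(34.18) = 19.2042 m³.
Solute balance: dm/dt = 0 − Q_out C = −Q_out m/V(t).
dm/m = −Q_out dt/(V₀ − 0.164300 t); integrating gives ln(m/m₀) = −(Q_out/(Q_in−Q_out)) ln(V/V₀).
m = m₀ (V₀/V)^(Q_out/(Q_in−Q_out)) = 35.57 × (24.82/19.2042)^(-3.44735) = 14.6903 kg.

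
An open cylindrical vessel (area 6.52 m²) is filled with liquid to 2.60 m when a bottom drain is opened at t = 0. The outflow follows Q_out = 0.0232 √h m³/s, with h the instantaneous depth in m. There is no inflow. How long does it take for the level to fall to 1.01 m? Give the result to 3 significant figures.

A dh/dt = −Q_out = −0.0232 √h.
This is separable: 2 d(√h)/dt = −0.0232/A, so √h = √h₀ − (0.0232/(2A)) t.
t = 2A(√h₀ − √h)/0.0232 = 2·6.52·(√2.60 − √1.01)/0.0232
  = 13.040 × (1.6125 − 1.0050) / 0.0232 = 341.44 s.

341 s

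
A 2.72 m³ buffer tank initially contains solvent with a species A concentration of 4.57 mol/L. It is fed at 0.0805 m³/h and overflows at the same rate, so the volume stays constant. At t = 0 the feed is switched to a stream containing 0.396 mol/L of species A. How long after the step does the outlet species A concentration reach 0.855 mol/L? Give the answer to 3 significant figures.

74.6 h

Species balance: V dC/dt = Q(C_in − C) ⇒ τ = V/Q = 33.789 h.
C(t) = C_in + (C₀ − C_in) e^(−t/τ). Set C = 0.855 and solve for t:
e^(−t/τ) = (C − C_in)/(C₀ − C_in) = (0.855 − 0.396)/(4.57 − 0.396) = 0.10997
t = −τ ln(…) = 33.789 × 2.2076 = 74.592 h.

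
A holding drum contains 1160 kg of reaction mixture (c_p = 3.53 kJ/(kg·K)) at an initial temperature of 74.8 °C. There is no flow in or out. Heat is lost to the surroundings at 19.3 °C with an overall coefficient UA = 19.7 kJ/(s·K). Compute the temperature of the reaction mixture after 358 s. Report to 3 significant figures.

29.2 °C

Lumped-capacitance energy balance: M c_p dT/dt = UA(T_amb − T).
dT/dt = (T_ss − T)/τ with T_ss = T_amb = 19.300 °C, τ = M c_p/UA = 1160·3.53/19.7 = 207.86 s.
T approaches T_ss exponentially: T(t) = T_ss + (T₀ − T_ss) e^(−t/τ).
T(358) = 19.300 + (55.500)·0.17865 = 29.215 °C.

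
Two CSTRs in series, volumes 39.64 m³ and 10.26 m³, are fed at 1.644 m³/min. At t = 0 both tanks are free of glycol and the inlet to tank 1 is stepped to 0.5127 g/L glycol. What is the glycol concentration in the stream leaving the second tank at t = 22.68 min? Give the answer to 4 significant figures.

Species balance on tank i: dCᵢ/dt = (Cᵢ₋₁ − Cᵢ)/τᵢ with τᵢ = Vᵢ/Q.
τ₁ = 39.64/1.644 = 24.1119 min; τ₂ = 10.26/1.644 = 6.24088 min.
Solving the cascade with C₁(0)=C₂(0)=0 gives C₂(t) = C_in[1 − (τ₁ e^(−t/τ₁) − τ₂ e^(−t/τ₂))/(τ₁ − τ₂)].
At t = 22.68: e^(−t/τ₁) = 0.390388, e^(−t/τ₂) = 0.0264076.
C₂ = 0.5127·[1 − (24.1119·0.390388 − 6.24088·0.0264076)/(17.8710)] = 0.5127·0.482503 = 0.247380 g/L.

0.2474 g/L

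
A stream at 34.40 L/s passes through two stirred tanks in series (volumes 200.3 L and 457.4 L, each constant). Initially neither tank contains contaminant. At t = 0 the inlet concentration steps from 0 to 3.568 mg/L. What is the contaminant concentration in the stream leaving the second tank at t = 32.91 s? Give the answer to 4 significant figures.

Time constants: τᵢ = Vᵢ/Q for each well-mixed tank.
τ₁ = 200.3/34.40 = 5.82267 s; τ₂ = 457.4/34.40 = 13.2965 s.
Solving the cascade with C₁(0)=C₂(0)=0 gives C₂(t) = C_in[1 − (τ₁ e^(−t/τ₁) − τ₂ e^(−t/τ₂))/(τ₁ − τ₂)].
At t = 32.91: e^(−t/τ₁) = 0.00351034, e^(−t/τ₂) = 0.0841558.
C₂ = 3.568·[1 − (5.82267·0.00351034 − 13.2965·0.0841558)/(-7.47384)] = 3.568·0.853015 = 3.04356 mg/L.

3.044 mg/L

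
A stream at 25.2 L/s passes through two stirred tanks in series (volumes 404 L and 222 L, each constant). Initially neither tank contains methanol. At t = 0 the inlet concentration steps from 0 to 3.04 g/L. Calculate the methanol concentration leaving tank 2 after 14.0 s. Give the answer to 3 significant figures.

0.979 g/L

Species balance on tank i: dCᵢ/dt = (Cᵢ₋₁ − Cᵢ)/τᵢ with τᵢ = Vᵢ/Q.
τ₁ = 404/25.2 = 16.032 s; τ₂ = 222/25.2 = 8.8095 s.
Tank 1: C₁ = C_in(1 − e^(−t/τ₁)). Tank 2 (τ₁ ≠ τ₂): C₂ = C_in[1 − (τ₁ e^(−t/τ₁) − τ₂ e^(−t/τ₂))/(τ₁ − τ₂)].
At t = 14.0: e^(−t/τ₁) = 0.41758, e^(−t/τ₂) = 0.20409.
C₂ = 3.04·[1 − (16.032·0.41758 − 8.8095·0.20409)/(7.2222)] = 3.04·0.32200 = 0.97888 g/L.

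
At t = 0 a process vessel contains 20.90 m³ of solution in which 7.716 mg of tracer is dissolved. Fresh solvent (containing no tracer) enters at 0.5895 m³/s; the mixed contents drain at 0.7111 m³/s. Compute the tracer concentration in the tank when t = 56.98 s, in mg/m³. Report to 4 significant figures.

0.05240 mg/m³

Total volume: dV/dt = Q_in − Q_out = -0.121600 m³/s, so V(t) = 20.90 − 0.121600 t and V(56.98) = 13.9712 m³.
Solute balance: dm/dt = 0 − Q_out C = −Q_out m/V(t).
Separate: dm/m = −Q_out dt/V(t) ⇒ ln(m/m₀) = −(Q_out/(Q_in−Q_out)) ln(V/V₀).
m = m₀ (V₀/V)^(Q_out/(Q_in−Q_out)) = 7.716 × (20.90/13.9712)^(-5.84786) = 0.732038 mg.
C = m/V = 0.732038/13.9712 = 0.0523961 mg/m³.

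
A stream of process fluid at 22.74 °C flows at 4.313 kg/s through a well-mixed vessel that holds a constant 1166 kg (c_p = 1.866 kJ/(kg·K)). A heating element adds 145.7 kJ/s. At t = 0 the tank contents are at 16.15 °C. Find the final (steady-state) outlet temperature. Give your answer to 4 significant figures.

M c_p dT/dt = ṁ c_p (T_in − T) + Q̇.
At steady state dT/dt = 0 ⇒ T_ss = T_in + Q̇/(ṁ c_p) = 22.74 + 145.7/(4.313·1.866) = 40.8437 °C.

40.84 °C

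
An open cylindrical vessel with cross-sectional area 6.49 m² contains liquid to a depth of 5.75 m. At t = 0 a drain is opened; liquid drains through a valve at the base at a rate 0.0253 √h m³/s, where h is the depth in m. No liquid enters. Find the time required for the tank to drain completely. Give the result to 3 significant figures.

With no inflow, A dh/dt = −0.0253 √h.
This is separable: 2 d(√h)/dt = −0.0253/A, so √h = √h₀ − (0.0253/(2A)) t.
Set h = 0: 2√h₀ = (0.0253/A) t_empty ⇒ t_empty = 2A√h₀/0.0253.
t_empty = 2·6.49·√5.75/0.0253 = 12.980·2.3979/0.0253 = 1230.2 s.

1230 s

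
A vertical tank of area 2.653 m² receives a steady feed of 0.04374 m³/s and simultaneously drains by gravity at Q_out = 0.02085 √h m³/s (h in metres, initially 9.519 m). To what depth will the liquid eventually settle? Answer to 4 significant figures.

4.401 m

Level balance: A dh/dt = 0.04374 − 0.02085 √h. Setting dh/dt = 0:
Q_in = 0.02085 √h_ss ⇒ √h_ss = 0.04374/0.02085 = 2.09784.
h_ss = 2.09784² = 4.40094 m. (Since h₀ = 9.519 m > h_ss, the level will fall toward this value.)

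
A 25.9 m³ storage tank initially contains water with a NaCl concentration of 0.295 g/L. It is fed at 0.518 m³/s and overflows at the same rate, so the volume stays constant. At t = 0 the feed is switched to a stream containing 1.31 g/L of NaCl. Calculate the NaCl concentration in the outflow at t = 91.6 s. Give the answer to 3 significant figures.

Mass balance on the solute (V constant): V dC/dt = Q(C_in − C).
So dC/dt = (C_in − C)/τ with τ = V/Q = 25.9/0.518 = 50.000 s.
Integrating: C(t) = C_in + (C₀ − C_in) e^(−t/τ).
C(91.6) = 1.31 + (0.295 − 1.31)·e^(−91.6/50.000) = 1.31 + (-1.0150)·0.16009 = 1.1475 g/L.

1.15 g/L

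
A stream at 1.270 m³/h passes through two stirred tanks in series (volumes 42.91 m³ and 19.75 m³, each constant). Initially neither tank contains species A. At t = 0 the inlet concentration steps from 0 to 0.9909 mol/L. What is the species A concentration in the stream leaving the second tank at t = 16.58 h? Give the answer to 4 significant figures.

Time constants: τᵢ = Vᵢ/Q for each well-mixed tank.
τ₁ = 42.91/1.270 = 33.7874 h; τ₂ = 19.75/1.270 = 15.5512 h.
Solving the cascade with C₁(0)=C₂(0)=0 gives C₂(t) = C_in[1 − (τ₁ e^(−t/τ₁) − τ₂ e^(−t/τ₂))/(τ₁ − τ₂)].
At t = 16.58: e^(−t/τ₁) = 0.612188, e^(−t/τ₂) = 0.344329.
C₂ = 0.9909·[1 − (33.7874·0.612188 − 15.5512·0.344329)/(18.2362)] = 0.9909·0.159391 = 0.157941 mol/L.

0.1579 mol/L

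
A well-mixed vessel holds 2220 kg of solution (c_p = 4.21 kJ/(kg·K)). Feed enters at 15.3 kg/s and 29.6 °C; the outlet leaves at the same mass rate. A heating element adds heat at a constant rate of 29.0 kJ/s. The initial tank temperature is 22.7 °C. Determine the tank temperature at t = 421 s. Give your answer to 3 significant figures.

M c_p dT/dt = ṁ c_p (T_in − T) + Q̇.
Rearrange: dT/dt = (T_ss − T)/τ with τ = M/ṁ = 145.10 s and T_ss = T_in + Q̇/(ṁ c_p) = 30.050 °C.
T approaches T_ss exponentially: T(t) = T_ss + (T₀ − T_ss) e^(−t/τ).
T(421) = 30.050 + (-7.3502)·e^(−421/145.10) = 30.050 + (-7.3502)·0.054941 = 29.646 °C.

29.6 °C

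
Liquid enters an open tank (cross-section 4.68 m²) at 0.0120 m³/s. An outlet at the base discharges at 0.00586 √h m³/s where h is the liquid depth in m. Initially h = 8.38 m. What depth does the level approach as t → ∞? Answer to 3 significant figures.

4.19 m

A dh/dt = Q_in − 0.00586 √h. Steady state requires inflow = outflow:
Q_in = 0.00586 √h_ss ⇒ √h_ss = 0.0120/0.00586 = 2.0478.
h_ss = 2.0478² = 4.1934 m. (Since h₀ = 8.38 m > h_ss, the level will fall toward this value.)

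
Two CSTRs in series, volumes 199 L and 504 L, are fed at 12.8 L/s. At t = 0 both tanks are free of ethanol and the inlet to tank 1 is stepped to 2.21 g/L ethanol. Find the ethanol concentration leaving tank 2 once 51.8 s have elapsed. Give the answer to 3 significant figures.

Species balance on tank i: dCᵢ/dt = (Cᵢ₋₁ − Cᵢ)/τᵢ with τᵢ = Vᵢ/Q.
τ₁ = 199/12.8 = 15.547 s; τ₂ = 504/12.8 = 39.375 s.
Tank 1: C₁ = C_in(1 − e^(−t/τ₁)). Tank 2 (τ₁ ≠ τ₂): C₂ = C_in[1 − (τ₁ e^(−t/τ₁) − τ₂ e^(−t/τ₂))/(τ₁ − τ₂)].
At t = 51.8: e^(−t/τ₁) = 0.035727, e^(−t/τ₂) = 0.26833.
C₂ = 2.21·[1 − (15.547·0.035727 − 39.375·0.26833)/(-23.828)] = 2.21·0.57991 = 1.2816 g/L.

1.28 g/L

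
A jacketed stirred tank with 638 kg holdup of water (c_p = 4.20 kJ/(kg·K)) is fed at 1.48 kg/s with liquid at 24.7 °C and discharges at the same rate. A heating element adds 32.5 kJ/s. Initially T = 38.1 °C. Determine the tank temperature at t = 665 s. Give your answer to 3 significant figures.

31.7 °C

M c_p dT/dt = ṁ c_p (T_in − T) + Q̇.
Rearrange: dT/dt = (T_ss − T)/τ with τ = M/ṁ = 431.08 s and T_ss = T_in + Q̇/(ṁ c_p) = 29.928 °C.
This is linear first-order; T(t) = T_ss + (T₀ − T_ss) e^(−t/τ).
T(665) = 29.928 + (8.1716)·e^(−665/431.08) = 29.928 + (8.1716)·0.21382 = 31.676 °C.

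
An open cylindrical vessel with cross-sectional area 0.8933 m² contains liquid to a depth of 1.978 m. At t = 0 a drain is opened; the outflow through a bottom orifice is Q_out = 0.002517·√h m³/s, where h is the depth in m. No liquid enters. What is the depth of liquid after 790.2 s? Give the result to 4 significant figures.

Unsteady balance on liquid volume: A dh/dt = −0.002517 √h.
Separate and integrate: 2(√h − √h₀) = −(0.002517/A) t.
√h = √1.978 − 0.002517·790.2/(2·0.8933) = 1.40641 − 1.11325 = 0.293163.
h = 0.293163² = 0.0859447 m.

0.08594 m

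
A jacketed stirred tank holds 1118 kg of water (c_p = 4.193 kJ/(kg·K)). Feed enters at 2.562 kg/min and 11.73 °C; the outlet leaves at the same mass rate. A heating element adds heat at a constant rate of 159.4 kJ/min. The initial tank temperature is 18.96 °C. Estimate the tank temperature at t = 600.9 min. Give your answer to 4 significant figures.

24.65 °C

M c_p dT/dt = ṁ c_p (T_in − T) + Q̇.
τ = M/ṁ = 436.378 min; T_ss = T_in + Q̇/(ṁ c_p) = 11.73 + 159.4/(2.562·4.193) = 26.5683 °C.
T approaches T_ss exponentially: T(t) = T_ss + (T₀ − T_ss) e^(−t/τ).
T(600.9) = 26.5683 + (-7.60831)·e^(−600.9/436.378) = 26.5683 + (-7.60831)·0.252330 = 24.6485 °C.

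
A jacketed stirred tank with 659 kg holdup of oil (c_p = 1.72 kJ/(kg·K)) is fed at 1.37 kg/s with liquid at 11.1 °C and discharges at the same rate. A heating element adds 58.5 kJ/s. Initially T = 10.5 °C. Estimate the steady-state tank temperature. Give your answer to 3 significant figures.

M c_p dT/dt = ṁ c_p (T_in − T) + Q̇.
At steady state dT/dt = 0 ⇒ T_ss = T_in + Q̇/(ṁ c_p) = 11.1 + 58.5/(1.37·1.72) = 35.926 °C.

35.9 °C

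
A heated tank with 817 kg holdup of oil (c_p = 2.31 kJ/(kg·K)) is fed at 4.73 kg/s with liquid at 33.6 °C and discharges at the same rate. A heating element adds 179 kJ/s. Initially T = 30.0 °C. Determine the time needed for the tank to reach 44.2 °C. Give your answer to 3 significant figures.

214 s

M c_p dT/dt = ṁ c_p (T_in − T) + Q̇.
τ = M/ṁ = 172.73 s; T_ss = T_in + Q̇/(ṁ c_p) = 49.982 °C.
T(t) = T_ss + (T₀ − T_ss) e^(−t/τ). Set T = 44.2:
e^(−t/τ) = (44.2 − 49.982)/(30.0 − 49.982) = 0.28938
t = −172.73 · ln(0.28938) = 214.19 s.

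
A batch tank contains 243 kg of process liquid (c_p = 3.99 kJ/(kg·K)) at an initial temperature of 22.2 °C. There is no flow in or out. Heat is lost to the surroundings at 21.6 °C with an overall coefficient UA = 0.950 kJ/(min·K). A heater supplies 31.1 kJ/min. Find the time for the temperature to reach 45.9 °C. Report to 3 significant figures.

1360 min

Unsteady energy balance on the tank contents: M c_p dT/dt = −UA(T − T_amb) + Q̇.
τ = M c_p/UA = 1020.6 min; T_ss = T_amb + Q̇/UA = 21.6 + 31.1/0.950 = 54.337 °C.
T(t) = T_ss + (T₀ − T_ss)e^(−t/τ); set T = 45.9:
t = −τ ln[(T − T_ss)/(T₀ − T_ss)] = −1020.6 · ln(0.26253) = 1364.9 min.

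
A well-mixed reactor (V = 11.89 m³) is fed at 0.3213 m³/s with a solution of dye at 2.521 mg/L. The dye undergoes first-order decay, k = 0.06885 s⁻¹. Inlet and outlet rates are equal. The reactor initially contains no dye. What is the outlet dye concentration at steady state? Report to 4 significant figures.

0.7106 mg/L

Accumulation = in − out − consumed: V dC/dt = Q C_in − Q C − k V C.
Steady state (dC/dt = 0): C_ss = Q C_in/(Q + kV) = C_in/(1 + kV/Q).
C_ss = 0.3213·2.521/(0.3213 + 0.06885·11.89) = 0.809997/1.13993 = 0.710570 mg/L.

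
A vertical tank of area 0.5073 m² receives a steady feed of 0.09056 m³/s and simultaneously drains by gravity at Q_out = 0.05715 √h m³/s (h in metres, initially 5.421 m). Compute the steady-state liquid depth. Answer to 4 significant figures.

Volume balance on the tank: A dh/dt = Q_in − 0.05715 √h. At steady state dh/dt = 0:
Q_in = 0.05715 √h_ss ⇒ √h_ss = 0.09056/0.05715 = 1.58460.
h_ss = 1.58460² = 2.51096 m. (Since h₀ = 5.421 m > h_ss, the level will fall toward this value.)

2.511 m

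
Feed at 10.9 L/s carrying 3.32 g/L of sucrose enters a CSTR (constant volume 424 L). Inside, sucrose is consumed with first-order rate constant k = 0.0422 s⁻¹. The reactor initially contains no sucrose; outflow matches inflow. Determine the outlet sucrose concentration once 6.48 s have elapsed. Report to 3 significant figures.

V dC/dt = Q(C_in − C) − k V C.
dC/dt = (Q/V) C_in − (Q/V + k) C; effective rate a = Q/V + k = 0.025708 + 0.0422 = 0.067908 s⁻¹.
C_ss = Q C_in/(Q + kV) = 1.2568 g/L; C(t) = C_ss + (C₀ − C_ss) e^(−a t).
C(6.48) = 1.2568 + (-1.2568)·e^(−0.067908·6.48) = 1.2568 + (-1.2568)·0.64401 = 0.44742 g/L.

0.447 g/L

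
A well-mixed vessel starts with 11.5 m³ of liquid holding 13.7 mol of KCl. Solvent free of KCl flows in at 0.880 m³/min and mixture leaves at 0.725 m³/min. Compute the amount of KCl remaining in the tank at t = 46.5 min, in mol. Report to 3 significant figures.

1.41 mol

Let m(t) be the amount of KCl. Volume: V(t) = V₀ + (Q_in − Q_out) t = 11.5 + 0.15500 t; V(46.5) = 18.708 m³.
Species balance (pure solvent in): dm/dt = −Q_out · m/V(t).
Separate: dm/m = −Q_out dt/V(t) ⇒ ln(m/m₀) = −(Q_out/(Q_in−Q_out)) ln(V/V₀).
m = m₀ (V₀/V)^(Q_out/(Q_in−Q_out)) = 13.7 × (11.5/18.708)^(4.6774) = 1.4070 mol.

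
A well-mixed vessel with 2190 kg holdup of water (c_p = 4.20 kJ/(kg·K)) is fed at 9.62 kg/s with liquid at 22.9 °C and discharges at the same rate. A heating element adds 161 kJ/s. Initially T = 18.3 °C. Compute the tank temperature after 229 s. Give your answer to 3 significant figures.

23.7 °C

Energy balance: M c_p dT/dt = ṁ c_p (T_in − T) + 161.
Rearrange: dT/dt = (T_ss − T)/τ with τ = M/ṁ = 227.65 s and T_ss = T_in + Q̇/(ṁ c_p) = 26.885 °C.
Integrating: T(t) = T_ss + (T₀ − T_ss) e^(−t/τ).
T(229) = 26.885 + (-8.5848)·e^(−229/227.65) = 26.885 + (-8.5848)·0.36571 = 23.745 °C.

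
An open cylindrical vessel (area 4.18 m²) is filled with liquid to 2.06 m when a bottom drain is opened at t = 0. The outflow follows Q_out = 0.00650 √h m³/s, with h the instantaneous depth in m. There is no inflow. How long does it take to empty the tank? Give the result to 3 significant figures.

1850 s

With no inflow, A dh/dt = −0.00650 √h.
This is separable: 2 d(√h)/dt = −0.00650/A, so √h = √h₀ − (0.00650/(2A)) t.
Tank is empty when √h = 0: t_empty = 2A√h₀/0.00650.
t_empty = 2·4.18·√2.06/0.00650 = 8.3600·1.4353/0.00650 = 1846.0 s.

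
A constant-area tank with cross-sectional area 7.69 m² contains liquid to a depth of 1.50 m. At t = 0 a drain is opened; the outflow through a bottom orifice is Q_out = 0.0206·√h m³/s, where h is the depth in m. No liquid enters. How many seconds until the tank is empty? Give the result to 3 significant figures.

Mass balance (ρ constant): A dh/dt = −0.0206 √h.
This is separable: 2 d(√h)/dt = −0.0206/A, so √h = √h₀ − (0.0206/(2A)) t.
Tank is empty when √h = 0: t_empty = 2A√h₀/0.0206.
t_empty = 2·7.69·√1.50/0.0206 = 15.380·1.2247/0.0206 = 914.40 s.

914 s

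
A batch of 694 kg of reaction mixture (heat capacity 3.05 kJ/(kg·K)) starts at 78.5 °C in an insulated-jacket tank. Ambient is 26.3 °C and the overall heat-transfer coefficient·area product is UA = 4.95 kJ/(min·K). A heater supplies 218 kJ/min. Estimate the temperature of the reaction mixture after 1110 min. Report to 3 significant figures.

70.9 °C

M c_p dT/dt = −UA(T − T_amb) + Q̇.
dT/dt = (T_ss − T)/τ with T_ss = T_amb + Q̇/UA = 26.3 + 218/4.95 = 70.340 °C, τ = M c_p/UA = 694·3.05/4.95 = 427.62 min.
This is linear first-order; T(t) = T_ss + (T₀ − T_ss) e^(−t/τ).
T(1110) = 70.340 + (8.1596)·0.074587 = 70.949 °C.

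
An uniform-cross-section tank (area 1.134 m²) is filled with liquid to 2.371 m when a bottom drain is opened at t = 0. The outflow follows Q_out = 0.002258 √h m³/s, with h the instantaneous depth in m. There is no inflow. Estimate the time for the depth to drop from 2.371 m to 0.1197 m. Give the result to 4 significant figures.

1199 s

Accumulation of liquid (constant cross-section A): A dh/dt = −0.002258 √h.
∫ h^(−1/2) dh = −(0.002258/A) ∫ dt, giving 2√h = 2√h₀ − (0.002258/A) t.
t = 2A(√h₀ − √h)/0.002258 = 2·1.134·(√2.371 − √0.1197)/0.002258
  = 2.26800 × (1.53981 − 0.345977) / 0.002258 = 1199.12 s.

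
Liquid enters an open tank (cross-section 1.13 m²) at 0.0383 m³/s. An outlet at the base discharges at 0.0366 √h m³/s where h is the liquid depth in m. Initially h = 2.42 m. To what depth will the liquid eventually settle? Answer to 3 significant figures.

A dh/dt = Q_in − 0.0366 √h. Steady state requires inflow = outflow:
Q_in = 0.0366 √h_ss ⇒ √h_ss = 0.0383/0.0366 = 1.0464.
h_ss = 1.0464² = 1.0951 m. (Since h₀ = 2.42 m > h_ss, the level will fall toward this value.)

1.10 m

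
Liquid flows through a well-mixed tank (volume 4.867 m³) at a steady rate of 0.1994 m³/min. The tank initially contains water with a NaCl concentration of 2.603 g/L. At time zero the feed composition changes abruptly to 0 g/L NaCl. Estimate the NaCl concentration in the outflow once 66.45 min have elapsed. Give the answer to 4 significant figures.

0.1711 g/L

Mass balance on the solute (V constant): V dC/dt = Q(C_in − C).
So dC/dt = (C_in − C)/τ with τ = V/Q = 4.867/0.1994 = 24.4082 min.
This is linear first-order; C(t) = C_in + (C₀ − C_in) e^(−t/τ).
C(66.45) = 0 + (2.603 − 0)·e^(−66.45/24.4082) = 0 + (2.60300)·0.0657140 = 0.171054 g/L.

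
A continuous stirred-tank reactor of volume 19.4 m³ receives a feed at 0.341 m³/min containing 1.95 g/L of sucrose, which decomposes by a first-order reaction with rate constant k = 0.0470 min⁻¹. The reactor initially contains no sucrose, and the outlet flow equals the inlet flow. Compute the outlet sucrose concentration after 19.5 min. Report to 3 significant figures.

V dC/dt = Q(C_in − C) − k V C.
dC/dt = (Q/V) C_in − (Q/V + k) C; effective rate a = Q/V + k = 0.017577 + 0.0470 = 0.064577 min⁻¹.
C_ss = Q C_in/(Q + kV) = 0.53077 g/L; C(t) = C_ss + (C₀ − C_ss) e^(−a t).
C(19.5) = 0.53077 + (-0.53077)·e^(−0.064577·19.5) = 0.53077 + (-0.53077)·0.28386 = 0.38010 g/L.

0.380 g/L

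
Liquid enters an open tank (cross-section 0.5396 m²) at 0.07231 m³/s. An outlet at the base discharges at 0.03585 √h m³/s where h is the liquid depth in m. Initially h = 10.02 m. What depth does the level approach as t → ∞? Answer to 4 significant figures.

Level balance: A dh/dt = 0.07231 − 0.03585 √h. Setting dh/dt = 0:
Q_in = 0.03585 √h_ss ⇒ √h_ss = 0.07231/0.03585 = 2.01702.
h_ss = 2.01702² = 4.06835 m. (Since h₀ = 10.02 m > h_ss, the level will fall toward this value.)

4.068 m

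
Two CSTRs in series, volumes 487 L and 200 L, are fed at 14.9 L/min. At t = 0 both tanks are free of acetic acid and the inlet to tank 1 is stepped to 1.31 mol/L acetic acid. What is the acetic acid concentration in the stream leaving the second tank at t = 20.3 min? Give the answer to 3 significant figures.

0.317 mol/L

Time constants: τᵢ = Vᵢ/Q for each well-mixed tank.
τ₁ = 487/14.9 = 32.685 min; τ₂ = 200/14.9 = 13.423 min.
Tank 1: C₁ = C_in(1 − e^(−t/τ₁)). Tank 2 (τ₁ ≠ τ₂): C₂ = C_in[1 − (τ₁ e^(−t/τ₁) − τ₂ e^(−t/τ₂))/(τ₁ − τ₂)].
At t = 20.3: e^(−t/τ₁) = 0.53736, e^(−t/τ₂) = 0.22039.
C₂ = 1.31·[1 − (32.685·0.53736 − 13.423·0.22039)/(19.262)] = 1.31·0.24176 = 0.31670 mol/L.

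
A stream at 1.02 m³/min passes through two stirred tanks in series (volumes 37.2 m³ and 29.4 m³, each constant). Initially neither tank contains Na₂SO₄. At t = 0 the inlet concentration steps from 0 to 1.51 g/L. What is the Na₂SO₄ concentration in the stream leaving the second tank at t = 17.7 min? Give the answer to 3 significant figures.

0.157 g/L

Each tank obeys Vᵢ dCᵢ/dt = Q(Cᵢ₋₁ − Cᵢ), so τᵢ = Vᵢ/Q.
τ₁ = 37.2/1.02 = 36.471 min; τ₂ = 29.4/1.02 = 28.824 min.
Tank 1: C₁ = C_in(1 − e^(−t/τ₁)). Tank 2 (τ₁ ≠ τ₂): C₂ = C_in[1 − (τ₁ e^(−t/τ₁) − τ₂ e^(−t/τ₂))/(τ₁ − τ₂)].
At t = 17.7: e^(−t/τ₁) = 0.61550, e^(−t/τ₂) = 0.54114.
C₂ = 1.51·[1 − (36.471·0.61550 − 28.824·0.54114)/(7.6471)] = 1.51·0.10422 = 0.15737 g/L.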